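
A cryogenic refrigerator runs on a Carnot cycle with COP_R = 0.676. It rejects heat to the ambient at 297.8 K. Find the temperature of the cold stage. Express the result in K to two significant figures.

120 K

For a Carnot refrigerator COP_R = T_C/(T_H − T_C), so T_C = COP·T_H/(1 + COP).
With T_H = 297.80 K, T_C = 0.676 × 297.80/1.676 = 120.12 K.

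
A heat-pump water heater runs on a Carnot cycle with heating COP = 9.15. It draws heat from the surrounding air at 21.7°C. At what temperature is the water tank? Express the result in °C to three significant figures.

COP_HP = T_H/(T_H − T_C) rearranges to T_H = COP·T_C/(COP − 1).
With T_C = 294.85 K, T_H = 9.15 × 294.85/8.150 = 331.03 K.
Converting, 331.03 K = 57.88°C.

57.9 °C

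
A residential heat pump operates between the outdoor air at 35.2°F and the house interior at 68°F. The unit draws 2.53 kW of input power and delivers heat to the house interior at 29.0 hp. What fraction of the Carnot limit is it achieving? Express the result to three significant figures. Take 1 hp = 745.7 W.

0.531

Converting, Q̇_H = 29.00 hp = 21.63 kW, so COP_actual = Q̇_H/Ẇ = 21.63/2.530 = 8.548.
In absolute terms T_C = 274.93 K and T_H = 293.15 K, so ΔT = 18.22 K.
COP_Carnot = T_H/ΔT = 293.15/18.22 = 16.09.
η_II = COP_actual/COP_Carnot = 8.548/16.09 = 0.5313.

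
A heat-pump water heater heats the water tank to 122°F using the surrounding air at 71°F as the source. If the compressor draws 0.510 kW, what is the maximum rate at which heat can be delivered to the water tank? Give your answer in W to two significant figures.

5800 W

In absolute terms T_C = 294.82 K and T_H = 323.15 K, so ΔT = 28.33 K.
COP_Carnot = T_H/ΔT = 323.15/28.33 = 11.41.
Q̇_max = COP_Carnot × Ẇ = 11.41 × 0.5100 kW = 5.817 kW = 5817 W.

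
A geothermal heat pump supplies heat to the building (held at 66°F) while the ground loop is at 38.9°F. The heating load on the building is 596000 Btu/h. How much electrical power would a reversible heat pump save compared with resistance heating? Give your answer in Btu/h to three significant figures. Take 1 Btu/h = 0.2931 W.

565000 Btu/h

In absolute terms T_C = 276.98 K and T_H = 292.04 K, so ΔT = 15.06 K.
COP_Carnot = T_H/ΔT = 292.04/15.06 = 19.40.
Resistance heating needs Ẇ_res = Q̇_H = 596000 Btu/h; the reversible heat pump needs only Ẇ_hp = Q̇_H/COP = 30730 Btu/h.
Saving = 596000 − 30730 = 565300 Btu/h.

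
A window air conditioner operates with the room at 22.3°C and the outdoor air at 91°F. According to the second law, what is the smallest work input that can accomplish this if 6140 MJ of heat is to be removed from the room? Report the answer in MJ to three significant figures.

In absolute terms T_C = 295.45 K and T_H = 305.93 K, so ΔT = 10.48 K.
The reversible limit is COP_R = T_C/ΔT = 28.20, so W_min = Q_C/COP = Q_C·ΔT/T_C.
W_min = 6140 × 10.48/295.45 = 217.7 MJ.

218 MJ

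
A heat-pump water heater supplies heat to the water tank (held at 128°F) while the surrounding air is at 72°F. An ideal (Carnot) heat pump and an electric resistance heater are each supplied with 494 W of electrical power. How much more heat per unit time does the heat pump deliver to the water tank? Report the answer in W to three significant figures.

In absolute terms T_C = 295.37 K and T_H = 326.48 K, so ΔT = 31.11 K.
COP_Carnot = T_H/ΔT = 326.48/31.11 = 10.49.
The heat pump delivers Q̇_H = COP × Ẇ = 5184 W; the resistance heater delivers Ẇ = 494.0 W.
Extra = (COP − 1)·Ẇ = 4690 W.

4690 W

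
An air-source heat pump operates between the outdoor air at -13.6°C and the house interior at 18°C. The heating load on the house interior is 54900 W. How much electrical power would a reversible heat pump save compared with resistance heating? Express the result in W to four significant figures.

In absolute terms T_C = 259.55 K and T_H = 291.15 K, so ΔT = 31.60 K.
COP_Carnot = T_H/ΔT = 291.15/31.60 = 9.214.
Resistance heating needs Ẇ_res = Q̇_H = 54900 W; the reversible heat pump needs only Ẇ_hp = Q̇_H/COP = 5959 W.
Saving = 54900 − 5959 = 48940 W.

48940 W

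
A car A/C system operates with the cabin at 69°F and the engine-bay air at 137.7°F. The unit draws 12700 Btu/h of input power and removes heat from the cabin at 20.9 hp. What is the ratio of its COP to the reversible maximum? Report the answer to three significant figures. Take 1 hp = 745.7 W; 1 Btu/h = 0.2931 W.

0.544

Converting, Q̇_C = 20.90 hp = 53170 Btu/h, so COP_actual = Q̇_C/Ẇ = 53170/12700 = 4.187.
In absolute terms T_C = 293.71 K and T_H = 331.87 K, so ΔT = 38.17 K.
COP_Carnot = T_C/ΔT = 293.71/38.17 = 7.695.
η_II = COP_actual/COP_Carnot = 4.187/7.695 = 0.5441.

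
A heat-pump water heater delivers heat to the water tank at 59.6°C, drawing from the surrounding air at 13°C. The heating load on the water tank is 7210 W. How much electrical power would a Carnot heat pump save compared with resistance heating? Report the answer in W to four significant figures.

6200 W

In absolute terms T_C = 286.15 K and T_H = 332.75 K, so ΔT = 46.60 K.
COP_Carnot = T_H/ΔT = 332.75/46.60 = 7.141.
Resistance heating needs Ẇ_res = Q̇_H = 7210 W; the reversible heat pump needs only Ẇ_hp = Q̇_H/COP = 1010 W.
Saving = 7210 − 1010 = 6200 W.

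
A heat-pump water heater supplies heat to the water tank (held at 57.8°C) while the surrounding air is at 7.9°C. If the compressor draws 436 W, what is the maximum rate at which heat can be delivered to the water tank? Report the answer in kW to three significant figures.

2.89 kW

In absolute terms T_C = 281.05 K and T_H = 330.95 K, so ΔT = 49.90 K.
COP_Carnot = T_H/ΔT = 330.95/49.90 = 6.632.
Q̇_max = COP_Carnot × Ẇ = 6.632 × 436.0 W = 2892 W = 2.892 kW.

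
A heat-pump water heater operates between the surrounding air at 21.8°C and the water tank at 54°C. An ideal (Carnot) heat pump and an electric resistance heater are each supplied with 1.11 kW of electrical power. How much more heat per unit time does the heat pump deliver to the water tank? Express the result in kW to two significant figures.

In absolute terms T_C = 294.95 K and T_H = 327.15 K, so ΔT = 32.20 K.
COP_Carnot = T_H/ΔT = 327.15/32.20 = 10.16.
The heat pump delivers Q̇_H = COP × Ẇ = 11.28 kW; the resistance heater delivers Ẇ = 1.110 kW.
Extra = (COP − 1)·Ẇ = 10.17 kW.

10 kW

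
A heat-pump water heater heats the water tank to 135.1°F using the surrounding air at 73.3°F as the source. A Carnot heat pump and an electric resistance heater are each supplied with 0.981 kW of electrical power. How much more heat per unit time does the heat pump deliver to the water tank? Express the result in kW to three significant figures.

8.46 kW

In absolute terms T_C = 296.09 K and T_H = 330.43 K, so ΔT = 34.33 K.
COP_Carnot = T_H/ΔT = 330.43/34.33 = 9.624.
The heat pump delivers Q̇_H = COP × Ẇ = 9.441 kW; the resistance heater delivers Ẇ = 0.9810 kW.
Extra = (COP − 1)·Ẇ = 8.460 kW.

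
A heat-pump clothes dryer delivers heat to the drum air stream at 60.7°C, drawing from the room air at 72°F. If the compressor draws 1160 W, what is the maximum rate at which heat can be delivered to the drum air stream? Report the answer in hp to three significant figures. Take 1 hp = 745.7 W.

In absolute terms T_C = 295.37 K and T_H = 333.85 K, so ΔT = 38.48 K.
COP_Carnot = T_H/ΔT = 333.85/38.48 = 8.676.
Q̇_max = COP_Carnot × Ẇ = 8.676 × 1160 W = 10060 W = 13.50 hp.

13.5 hp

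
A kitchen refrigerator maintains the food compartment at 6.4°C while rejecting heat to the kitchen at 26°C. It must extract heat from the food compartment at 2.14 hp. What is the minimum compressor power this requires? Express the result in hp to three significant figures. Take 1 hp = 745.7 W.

0.150 hp

In absolute terms T_C = 279.55 K and T_H = 299.15 K, so ΔT = 19.60 K.
COP_Carnot = T_C/ΔT = 279.55/19.60 = 14.26.
Ẇ_min = Q̇/COP_Carnot = 2.140/14.26 = 0.1500 hp.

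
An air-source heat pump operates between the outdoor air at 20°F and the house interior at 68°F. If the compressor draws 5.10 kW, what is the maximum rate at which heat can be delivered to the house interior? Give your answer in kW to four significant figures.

In absolute terms T_C = 266.48 K and T_H = 293.15 K, so ΔT = 26.67 K.
COP_Carnot = T_H/ΔT = 293.15/26.67 = 10.99.
Q̇_max = COP_Carnot × Ẇ = 10.99 × 5.100 kW = 56.06 kW.

56.06 kW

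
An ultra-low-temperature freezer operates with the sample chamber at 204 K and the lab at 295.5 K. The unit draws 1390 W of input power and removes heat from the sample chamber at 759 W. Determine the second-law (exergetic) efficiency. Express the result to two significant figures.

0.24

COP_actual = Q̇_C/Ẇ = 759.0/1390 = 0.5460.
The reservoir spacing is ΔT = 295.5 − 204 = 91.50 K.
COP_Carnot = T_C/ΔT = 204.00/91.50 = 2.230.
η_II = COP_actual/COP_Carnot = 0.5460/2.230 = 0.2449.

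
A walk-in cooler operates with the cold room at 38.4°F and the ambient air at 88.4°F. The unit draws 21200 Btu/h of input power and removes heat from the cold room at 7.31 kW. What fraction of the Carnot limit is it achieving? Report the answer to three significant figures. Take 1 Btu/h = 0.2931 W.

Converting, Q̇_C = 7.310 kW = 24940 Btu/h, so COP_actual = Q̇_C/Ẇ = 24940/21200 = 1.176.
In absolute terms T_C = 276.71 K and T_H = 304.48 K, so ΔT = 27.78 K.
COP_Carnot = T_C/ΔT = 276.71/27.78 = 9.961.
η_II = COP_actual/COP_Carnot = 1.176/9.961 = 0.1181.

0.118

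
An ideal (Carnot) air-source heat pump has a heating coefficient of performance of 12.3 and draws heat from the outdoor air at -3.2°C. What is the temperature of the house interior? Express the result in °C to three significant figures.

COP_HP = T_H/(T_H − T_C) rearranges to T_H = COP·T_C/(COP − 1).
With T_C = 269.95 K, T_H = 12.3 × 269.95/11.30 = 293.84 K.
Converting, 293.84 K = 20.69°C.

20.7 °C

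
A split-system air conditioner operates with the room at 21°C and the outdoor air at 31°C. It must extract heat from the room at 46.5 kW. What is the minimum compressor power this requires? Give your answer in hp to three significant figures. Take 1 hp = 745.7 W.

2.12 hp

In absolute terms T_C = 294.15 K and T_H = 304.15 K, so ΔT = 10.00 K.
COP_Carnot = T_C/ΔT = 294.15/10.00 = 29.42.
Ẇ_min = Q̇/COP_Carnot = 46.50/29.42 = 1.581 kW = 2.120 hp.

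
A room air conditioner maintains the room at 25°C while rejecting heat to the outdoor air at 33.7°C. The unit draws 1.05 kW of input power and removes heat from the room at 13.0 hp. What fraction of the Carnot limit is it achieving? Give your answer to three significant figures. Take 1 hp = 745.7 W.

Converting, Q̇_C = 13.00 hp = 9.694 kW, so COP_actual = Q̇_C/Ẇ = 9.694/1.050 = 9.232.
In absolute terms T_C = 298.15 K and T_H = 306.85 K, so ΔT = 8.700 K.
COP_Carnot = T_C/ΔT = 298.15/8.700 = 34.27.
η_II = COP_actual/COP_Carnot = 9.232/34.27 = 0.2694.

0.269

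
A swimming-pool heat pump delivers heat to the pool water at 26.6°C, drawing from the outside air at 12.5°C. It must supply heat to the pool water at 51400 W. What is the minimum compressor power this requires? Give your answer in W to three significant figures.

In absolute terms T_C = 285.65 K and T_H = 299.75 K, so ΔT = 14.10 K.
COP_Carnot = T_H/ΔT = 299.75/14.10 = 21.26.
Ẇ_min = Q̇/COP_Carnot = 51400/21.26 = 2418 W.

2420 W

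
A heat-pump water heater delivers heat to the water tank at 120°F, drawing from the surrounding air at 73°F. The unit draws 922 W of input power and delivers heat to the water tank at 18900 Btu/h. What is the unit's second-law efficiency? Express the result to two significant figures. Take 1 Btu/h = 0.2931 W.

0.49

Converting, Q̇_H = 18900 Btu/h = 5540 W, so COP_actual = Q̇_H/Ẇ = 5540/922.0 = 6.008.
In absolute terms T_C = 295.93 K and T_H = 322.04 K, so ΔT = 26.11 K.
COP_Carnot = T_H/ΔT = 322.04/26.11 = 12.33.
η_II = COP_actual/COP_Carnot = 6.008/12.33 = 0.4872.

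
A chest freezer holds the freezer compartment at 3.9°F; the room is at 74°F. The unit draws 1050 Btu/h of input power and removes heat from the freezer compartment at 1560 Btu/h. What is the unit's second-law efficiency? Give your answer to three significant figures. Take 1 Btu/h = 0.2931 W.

COP_actual = Q̇_C/Ẇ = 1560/1050 = 1.486.
In absolute terms T_C = 257.54 K and T_H = 296.48 K, so ΔT = 38.94 K.
COP_Carnot = T_C/ΔT = 257.54/38.94 = 6.613.
η_II = COP_actual/COP_Carnot = 1.486/6.613 = 0.2247.

0.225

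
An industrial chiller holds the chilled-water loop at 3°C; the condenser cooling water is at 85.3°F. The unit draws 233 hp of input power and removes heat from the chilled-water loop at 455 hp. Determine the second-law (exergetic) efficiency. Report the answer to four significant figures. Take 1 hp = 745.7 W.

0.1882

COP_actual = Q̇_C/Ẇ = 455.0/233.0 = 1.953.
In absolute terms T_C = 276.15 K and T_H = 302.76 K, so ΔT = 26.61 K.
COP_Carnot = T_C/ΔT = 276.15/26.61 = 10.38.
η_II = COP_actual/COP_Carnot = 1.953/10.38 = 0.1882.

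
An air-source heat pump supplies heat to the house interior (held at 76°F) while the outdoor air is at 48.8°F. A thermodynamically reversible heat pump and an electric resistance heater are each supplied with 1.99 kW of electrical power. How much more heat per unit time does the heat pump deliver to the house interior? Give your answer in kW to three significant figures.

In absolute terms T_C = 282.48 K and T_H = 297.59 K, so ΔT = 15.11 K.
COP_Carnot = T_H/ΔT = 297.59/15.11 = 19.69.
The heat pump delivers Q̇_H = COP × Ẇ = 39.19 kW; the resistance heater delivers Ẇ = 1.990 kW.
Extra = (COP − 1)·Ẇ = 37.20 kW.

37.2 kW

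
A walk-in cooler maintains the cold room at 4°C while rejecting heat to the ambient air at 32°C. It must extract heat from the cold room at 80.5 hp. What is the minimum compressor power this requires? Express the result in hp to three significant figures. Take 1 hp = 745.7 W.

8.13 hp

In absolute terms T_C = 277.15 K and T_H = 305.15 K, so ΔT = 28.00 K.
COP_Carnot = T_C/ΔT = 277.15/28.00 = 9.898.
Ẇ_min = Q̇/COP_Carnot = 80.50/9.898 = 8.133 hp.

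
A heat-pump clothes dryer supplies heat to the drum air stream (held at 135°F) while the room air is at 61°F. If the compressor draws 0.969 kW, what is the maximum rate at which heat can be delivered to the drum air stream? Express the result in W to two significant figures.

In absolute terms T_C = 289.26 K and T_H = 330.37 K, so ΔT = 41.11 K.
COP_Carnot = T_H/ΔT = 330.37/41.11 = 8.036.
Q̇_max = COP_Carnot × Ẇ = 8.036 × 0.9690 kW = 7.787 kW = 7787 W.

7800 W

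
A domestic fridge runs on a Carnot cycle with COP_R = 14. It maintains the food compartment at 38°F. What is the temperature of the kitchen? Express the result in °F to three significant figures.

COP_R = T_C/(T_H − T_C) gives T_H − T_C = T_C/COP.
With T_C = 276.48 K, T_H = 276.48 × (1 + 1/14) = 296.23 K.
Converting, 296.23 K = 73.55°F.

73.5 °F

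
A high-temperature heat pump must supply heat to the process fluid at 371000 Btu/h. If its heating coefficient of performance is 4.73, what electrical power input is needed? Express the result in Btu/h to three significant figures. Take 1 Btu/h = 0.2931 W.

Ẇ = Q̇_H/COP_HP = 371000/4.73 = 78440 Btu/h.

78400 Btu/h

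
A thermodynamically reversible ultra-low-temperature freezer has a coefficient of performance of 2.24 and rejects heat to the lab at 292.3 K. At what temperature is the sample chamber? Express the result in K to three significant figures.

202 K

For a Carnot refrigerator COP_R = T_C/(T_H − T_C), so T_C = COP·T_H/(1 + COP).
With T_H = 292.30 K, T_C = 2.24 × 292.30/3.240 = 202.08 K.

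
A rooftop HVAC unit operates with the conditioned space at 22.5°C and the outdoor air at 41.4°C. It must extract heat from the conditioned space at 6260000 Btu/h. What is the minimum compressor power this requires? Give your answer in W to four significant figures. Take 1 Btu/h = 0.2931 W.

In absolute terms T_C = 295.65 K and T_H = 314.55 K, so ΔT = 18.90 K.
COP_Carnot = T_C/ΔT = 295.65/18.90 = 15.64.
Ẇ_min = Q̇/COP_Carnot = 6260000/15.64 = 400200 Btu/h = 117300 W.

117300 W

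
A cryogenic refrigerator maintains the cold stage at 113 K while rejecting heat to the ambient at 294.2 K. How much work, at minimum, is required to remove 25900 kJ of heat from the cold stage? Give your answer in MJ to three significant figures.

The reservoir spacing is ΔT = 294.2 − 113 = 181.2 K.
The reversible limit is COP_R = T_C/ΔT = 0.6236, so W_min = Q_C/COP = Q_C·ΔT/T_C.
W_min = 25900 × 181.2/113.00 = 41530 kJ = 41.53 MJ.

41.5 MJ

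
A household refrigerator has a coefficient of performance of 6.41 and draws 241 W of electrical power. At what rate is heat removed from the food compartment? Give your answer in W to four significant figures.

1545 W

Q̇_C = COP × Ẇ = 6.41 × 241.0 = 1545 W.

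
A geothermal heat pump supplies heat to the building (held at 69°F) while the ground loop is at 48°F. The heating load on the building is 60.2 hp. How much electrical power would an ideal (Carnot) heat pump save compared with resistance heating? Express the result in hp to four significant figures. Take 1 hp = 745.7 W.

57.81 hp

In absolute terms T_C = 282.04 K and T_H = 293.71 K, so ΔT = 11.67 K.
COP_Carnot = T_H/ΔT = 293.71/11.67 = 25.17.
Resistance heating needs Ẇ_res = Q̇_H = 60.20 hp; the reversible heat pump needs only Ẇ_hp = Q̇_H/COP = 2.391 hp.
Saving = 60.20 − 2.391 = 57.81 hp.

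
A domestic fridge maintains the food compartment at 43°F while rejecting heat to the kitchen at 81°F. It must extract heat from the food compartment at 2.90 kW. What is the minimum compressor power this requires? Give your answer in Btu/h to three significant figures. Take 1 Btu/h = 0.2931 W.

748 Btu/h

In absolute terms T_C = 279.26 K and T_H = 300.37 K, so ΔT = 21.11 K.
COP_Carnot = T_C/ΔT = 279.26/21.11 = 13.23.
Ẇ_min = Q̇/COP_Carnot = 2.900/13.23 = 0.2192 kW = 748.0 Btu/h.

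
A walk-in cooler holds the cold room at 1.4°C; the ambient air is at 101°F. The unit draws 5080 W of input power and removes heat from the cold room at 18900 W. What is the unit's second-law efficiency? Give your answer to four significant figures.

0.5005

COP_actual = Q̇_C/Ẇ = 18900/5080 = 3.720.
In absolute terms T_C = 274.55 K and T_H = 311.48 K, so ΔT = 36.93 K.
COP_Carnot = T_C/ΔT = 274.55/36.93 = 7.434.
η_II = COP_actual/COP_Carnot = 3.720/7.434 = 0.5005.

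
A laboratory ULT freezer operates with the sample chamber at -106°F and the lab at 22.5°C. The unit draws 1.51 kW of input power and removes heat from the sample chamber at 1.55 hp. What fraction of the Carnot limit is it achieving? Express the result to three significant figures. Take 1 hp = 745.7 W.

0.386

Converting, Q̇_C = 1.550 hp = 1.156 kW, so COP_actual = Q̇_C/Ẇ = 1.156/1.510 = 0.7655.
In absolute terms T_C = 196.48 K and T_H = 295.65 K, so ΔT = 99.17 K.
COP_Carnot = T_C/ΔT = 196.48/99.17 = 1.981.
η_II = COP_actual/COP_Carnot = 0.7655/1.981 = 0.3863.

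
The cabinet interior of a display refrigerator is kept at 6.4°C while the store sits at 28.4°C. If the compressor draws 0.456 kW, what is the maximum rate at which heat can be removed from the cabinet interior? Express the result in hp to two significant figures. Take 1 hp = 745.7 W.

In absolute terms T_C = 279.55 K and T_H = 301.55 K, so ΔT = 22.00 K.
COP_Carnot = T_C/ΔT = 279.55/22.00 = 12.71.
Q̇_max = COP_Carnot × Ẇ = 12.71 × 0.4560 kW = 5.794 kW = 7.770 hp.

7.8 hp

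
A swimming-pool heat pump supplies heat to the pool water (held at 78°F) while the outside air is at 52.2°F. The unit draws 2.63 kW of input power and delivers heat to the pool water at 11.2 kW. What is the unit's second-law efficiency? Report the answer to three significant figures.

0.204

COP_actual = Q̇_H/Ẇ = 11.20/2.630 = 4.259.
In absolute terms T_C = 284.37 K and T_H = 298.71 K, so ΔT = 14.33 K.
COP_Carnot = T_H/ΔT = 298.71/14.33 = 20.84.
η_II = COP_actual/COP_Carnot = 4.259/20.84 = 0.2043.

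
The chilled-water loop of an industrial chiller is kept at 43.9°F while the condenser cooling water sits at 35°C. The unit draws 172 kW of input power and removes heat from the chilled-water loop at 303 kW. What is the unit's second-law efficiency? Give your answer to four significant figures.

COP_actual = Q̇_C/Ẇ = 303.0/172.0 = 1.762.
In absolute terms T_C = 279.76 K and T_H = 308.15 K, so ΔT = 28.39 K.
COP_Carnot = T_C/ΔT = 279.76/28.39 = 9.855.
η_II = COP_actual/COP_Carnot = 1.762/9.855 = 0.1788.

0.1788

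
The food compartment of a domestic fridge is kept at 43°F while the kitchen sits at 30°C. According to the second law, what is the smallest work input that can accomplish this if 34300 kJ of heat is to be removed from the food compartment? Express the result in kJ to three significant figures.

In absolute terms T_C = 279.26 K and T_H = 303.15 K, so ΔT = 23.89 K.
The reversible limit is COP_R = T_C/ΔT = 11.69, so W_min = Q_C/COP = Q_C·ΔT/T_C.
W_min = 34300 × 23.89/279.26 = 2934 kJ.

2930 kJ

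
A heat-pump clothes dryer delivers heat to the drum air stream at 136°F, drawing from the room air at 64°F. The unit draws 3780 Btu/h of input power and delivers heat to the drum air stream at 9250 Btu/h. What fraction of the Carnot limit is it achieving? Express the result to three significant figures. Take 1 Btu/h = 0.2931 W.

COP_actual = Q̇_H/Ẇ = 9250/3780 = 2.447.
In absolute terms T_C = 290.93 K and T_H = 330.93 K, so ΔT = 40.00 K.
COP_Carnot = T_H/ΔT = 330.93/40.00 = 8.273.
η_II = COP_actual/COP_Carnot = 2.447/8.273 = 0.2958.

0.296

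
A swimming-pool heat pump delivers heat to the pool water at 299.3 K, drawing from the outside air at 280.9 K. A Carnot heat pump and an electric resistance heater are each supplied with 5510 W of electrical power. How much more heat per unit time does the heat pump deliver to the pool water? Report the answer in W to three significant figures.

84100 W

The reservoir spacing is ΔT = 299.3 − 280.9 = 18.40 K.
COP_Carnot = T_H/ΔT = 299.30/18.40 = 16.27.
The heat pump delivers Q̇_H = COP × Ẇ = 89630 W; the resistance heater delivers Ẇ = 5510 W.
Extra = (COP − 1)·Ẇ = 84120 W.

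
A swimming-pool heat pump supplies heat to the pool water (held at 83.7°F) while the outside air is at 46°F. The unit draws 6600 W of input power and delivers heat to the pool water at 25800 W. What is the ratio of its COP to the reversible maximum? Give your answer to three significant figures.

0.271

COP_actual = Q̇_H/Ẇ = 25800/6600 = 3.909.
In absolute terms T_C = 280.93 K and T_H = 301.87 K, so ΔT = 20.94 K.
COP_Carnot = T_H/ΔT = 301.87/20.94 = 14.41.
η_II = COP_actual/COP_Carnot = 3.909/14.41 = 0.2712.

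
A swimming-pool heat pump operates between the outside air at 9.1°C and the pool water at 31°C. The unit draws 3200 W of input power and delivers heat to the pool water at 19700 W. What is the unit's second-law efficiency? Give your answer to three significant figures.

COP_actual = Q̇_H/Ẇ = 19700/3200 = 6.156.
In absolute terms T_C = 282.25 K and T_H = 304.15 K, so ΔT = 21.90 K.
COP_Carnot = T_H/ΔT = 304.15/21.90 = 13.89.
η_II = COP_actual/COP_Carnot = 6.156/13.89 = 0.4433.

0.443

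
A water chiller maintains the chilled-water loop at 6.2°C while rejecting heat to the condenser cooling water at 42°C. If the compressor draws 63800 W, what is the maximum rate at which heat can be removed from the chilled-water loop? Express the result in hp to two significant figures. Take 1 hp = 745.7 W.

670 hp

In absolute terms T_C = 279.35 K and T_H = 315.15 K, so ΔT = 35.80 K.
COP_Carnot = T_C/ΔT = 279.35/35.80 = 7.803.
Q̇_max = COP_Carnot × Ẇ = 7.803 × 63800 W = 497800 W = 667.6 hp.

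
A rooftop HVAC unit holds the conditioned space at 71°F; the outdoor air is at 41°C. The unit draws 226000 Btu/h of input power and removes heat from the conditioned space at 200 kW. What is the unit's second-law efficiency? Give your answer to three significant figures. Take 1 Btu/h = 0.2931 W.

Converting, Q̇_C = 200.0 kW = 682400 Btu/h, so COP_actual = Q̇_C/Ẇ = 682400/226000 = 3.019.
In absolute terms T_C = 294.82 K and T_H = 314.15 K, so ΔT = 19.33 K.
COP_Carnot = T_C/ΔT = 294.82/19.33 = 15.25.
η_II = COP_actual/COP_Carnot = 3.019/15.25 = 0.1980.

0.198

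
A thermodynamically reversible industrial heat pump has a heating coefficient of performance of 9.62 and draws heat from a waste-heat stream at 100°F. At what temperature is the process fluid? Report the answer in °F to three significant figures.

COP_HP = T_H/(T_H − T_C) rearranges to T_H = COP·T_C/(COP − 1).
With T_C = 310.93 K, T_H = 9.62 × 310.93/8.620 = 347.00 K.
Converting, 347.00 K = 164.93°F.

165 °F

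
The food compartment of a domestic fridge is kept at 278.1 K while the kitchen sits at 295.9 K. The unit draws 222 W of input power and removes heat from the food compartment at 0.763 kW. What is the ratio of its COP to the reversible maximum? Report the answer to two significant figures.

Converting, Q̇_C = 0.7630 kW = 763.0 W, so COP_actual = Q̇_C/Ẇ = 763.0/222.0 = 3.437.
The reservoir spacing is ΔT = 295.9 − 278.1 = 17.80 K.
COP_Carnot = T_C/ΔT = 278.10/17.80 = 15.62.
η_II = COP_actual/COP_Carnot = 3.437/15.62 = 0.2200.

0.22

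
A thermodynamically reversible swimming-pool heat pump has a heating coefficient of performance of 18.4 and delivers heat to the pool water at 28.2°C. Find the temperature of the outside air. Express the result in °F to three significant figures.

53.3 °F

COP_HP = T_H/(T_H − T_C) gives T_H − T_C = T_H/COP.
With T_H = 301.35 K, T_C = 301.35 × (1 − 1/18.4) = 284.97 K.
Converting, 284.97 K = 53.28°F.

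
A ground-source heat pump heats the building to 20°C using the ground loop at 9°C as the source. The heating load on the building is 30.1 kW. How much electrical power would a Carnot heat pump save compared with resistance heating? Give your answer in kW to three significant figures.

29.0 kW

In absolute terms T_C = 282.15 K and T_H = 293.15 K, so ΔT = 11.00 K.
COP_Carnot = T_H/ΔT = 293.15/11.00 = 26.65.
Resistance heating needs Ẇ_res = Q̇_H = 30.10 kW; the reversible heat pump needs only Ẇ_hp = Q̇_H/COP = 1.129 kW.
Saving = 30.10 − 1.129 = 28.97 kW.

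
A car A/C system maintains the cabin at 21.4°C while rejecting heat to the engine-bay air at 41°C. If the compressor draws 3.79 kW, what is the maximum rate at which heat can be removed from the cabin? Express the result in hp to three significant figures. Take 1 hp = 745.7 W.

In absolute terms T_C = 294.55 K and T_H = 314.15 K, so ΔT = 19.60 K.
COP_Carnot = T_C/ΔT = 294.55/19.60 = 15.03.
Q̇_max = COP_Carnot × Ẇ = 15.03 × 3.790 kW = 56.96 kW = 76.38 hp.

76.4 hp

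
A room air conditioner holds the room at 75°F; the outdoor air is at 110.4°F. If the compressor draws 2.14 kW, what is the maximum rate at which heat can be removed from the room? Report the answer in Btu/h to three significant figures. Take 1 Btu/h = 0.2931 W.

110000 Btu/h

In absolute terms T_C = 297.04 K and T_H = 316.71 K, so ΔT = 19.67 K.
COP_Carnot = T_C/ΔT = 297.04/19.67 = 15.10.
Q̇_max = COP_Carnot × Ẇ = 15.10 × 2.140 kW = 32.32 kW = 110300 Btu/h.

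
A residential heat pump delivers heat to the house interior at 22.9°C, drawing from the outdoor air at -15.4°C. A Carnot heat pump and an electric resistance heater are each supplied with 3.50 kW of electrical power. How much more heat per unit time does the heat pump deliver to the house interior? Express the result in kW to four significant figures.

In absolute terms T_C = 257.75 K and T_H = 296.05 K, so ΔT = 38.30 K.
COP_Carnot = T_H/ΔT = 296.05/38.30 = 7.730.
The heat pump delivers Q̇_H = COP × Ẇ = 27.05 kW; the resistance heater delivers Ẇ = 3.500 kW.
Extra = (COP − 1)·Ẇ = 23.55 kW.

23.55 kW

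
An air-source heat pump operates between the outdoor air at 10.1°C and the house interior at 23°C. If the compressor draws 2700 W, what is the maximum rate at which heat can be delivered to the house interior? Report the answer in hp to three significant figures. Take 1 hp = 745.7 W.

In absolute terms T_C = 283.25 K and T_H = 296.15 K, so ΔT = 12.90 K.
COP_Carnot = T_H/ΔT = 296.15/12.90 = 22.96.
Q̇_max = COP_Carnot × Ẇ = 22.96 × 2700 W = 61980 W = 83.12 hp.

83.1 hp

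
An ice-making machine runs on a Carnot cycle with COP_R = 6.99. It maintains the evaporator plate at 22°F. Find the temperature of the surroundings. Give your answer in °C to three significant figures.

COP_R = T_C/(T_H − T_C) gives T_H − T_C = T_C/COP.
With T_C = 267.59 K, T_H = 267.59 × (1 + 1/6.99) = 305.88 K.
Converting, 305.88 K = 32.73°C.

32.7 °C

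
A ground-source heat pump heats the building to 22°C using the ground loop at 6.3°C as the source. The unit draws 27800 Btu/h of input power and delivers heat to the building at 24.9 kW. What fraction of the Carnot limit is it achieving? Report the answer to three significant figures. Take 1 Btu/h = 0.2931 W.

0.163

Converting, Q̇_H = 24.90 kW = 84950 Btu/h, so COP_actual = Q̇_H/Ẇ = 84950/27800 = 3.056.
In absolute terms T_C = 279.45 K and T_H = 295.15 K, so ΔT = 15.70 K.
COP_Carnot = T_H/ΔT = 295.15/15.70 = 18.80.
η_II = COP_actual/COP_Carnot = 3.056/18.80 = 0.1626.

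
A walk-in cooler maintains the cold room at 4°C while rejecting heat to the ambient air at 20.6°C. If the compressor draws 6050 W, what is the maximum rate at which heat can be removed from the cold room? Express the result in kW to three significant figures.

101 kW

In absolute terms T_C = 277.15 K and T_H = 293.75 K, so ΔT = 16.60 K.
COP_Carnot = T_C/ΔT = 277.15/16.60 = 16.70.
Q̇_max = COP_Carnot × Ẇ = 16.70 × 6050 W = 101000 W = 101.0 kW.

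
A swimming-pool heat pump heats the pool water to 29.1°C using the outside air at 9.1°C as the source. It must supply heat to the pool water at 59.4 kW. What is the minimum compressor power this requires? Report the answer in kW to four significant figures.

In absolute terms T_C = 282.25 K and T_H = 302.25 K, so ΔT = 20.00 K.
COP_Carnot = T_H/ΔT = 302.25/20.00 = 15.11.
Ẇ_min = Q̇/COP_Carnot = 59.40/15.11 = 3.931 kW.

3.931 kW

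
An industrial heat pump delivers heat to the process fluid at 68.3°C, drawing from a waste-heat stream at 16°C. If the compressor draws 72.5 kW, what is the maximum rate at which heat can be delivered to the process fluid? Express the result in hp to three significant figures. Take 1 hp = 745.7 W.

635 hp

In absolute terms T_C = 289.15 K and T_H = 341.45 K, so ΔT = 52.30 K.
COP_Carnot = T_H/ΔT = 341.45/52.30 = 6.529.
Q̇_max = COP_Carnot × Ẇ = 6.529 × 72.50 kW = 473.3 kW = 634.7 hp.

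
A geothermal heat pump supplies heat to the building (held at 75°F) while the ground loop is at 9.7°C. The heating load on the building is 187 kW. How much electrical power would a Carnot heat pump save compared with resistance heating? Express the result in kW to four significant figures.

178.1 kW

In absolute terms T_C = 282.85 K and T_H = 297.04 K, so ΔT = 14.19 K.
COP_Carnot = T_H/ΔT = 297.04/14.19 = 20.93.
Resistance heating needs Ẇ_res = Q̇_H = 187.0 kW; the reversible heat pump needs only Ẇ_hp = Q̇_H/COP = 8.933 kW.
Saving = 187.0 − 8.933 = 178.1 kW.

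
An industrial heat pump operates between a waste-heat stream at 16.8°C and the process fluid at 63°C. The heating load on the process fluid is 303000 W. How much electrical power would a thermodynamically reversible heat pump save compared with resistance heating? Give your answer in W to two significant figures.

In absolute terms T_C = 289.95 K and T_H = 336.15 K, so ΔT = 46.20 K.
COP_Carnot = T_H/ΔT = 336.15/46.20 = 7.276.
Resistance heating needs Ẇ_res = Q̇_H = 303000 W; the reversible heat pump needs only Ẇ_hp = Q̇_H/COP = 41640 W.
Saving = 303000 − 41640 = 261400 W.

260000 W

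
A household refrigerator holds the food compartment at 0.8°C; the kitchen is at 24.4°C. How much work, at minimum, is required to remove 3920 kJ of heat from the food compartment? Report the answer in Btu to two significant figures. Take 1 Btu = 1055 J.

320 Btu

In absolute terms T_C = 273.95 K and T_H = 297.55 K, so ΔT = 23.60 K.
The reversible limit is COP_R = T_C/ΔT = 11.61, so W_min = Q_C/COP = Q_C·ΔT/T_C.
W_min = 3920 × 23.60/273.95 = 337.7 kJ = 320.1 Btu.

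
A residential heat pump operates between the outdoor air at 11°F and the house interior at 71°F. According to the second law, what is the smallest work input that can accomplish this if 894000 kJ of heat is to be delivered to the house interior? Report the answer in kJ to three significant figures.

101000 kJ

In absolute terms T_C = 261.48 K and T_H = 294.82 K, so ΔT = 33.33 K.
The reversible limit is COP_HP = T_H/ΔT = 8.845, so W_min = Q_H/COP = Q_H·ΔT/T_H.
W_min = 894000 × 33.33/294.82 = 101100 kJ.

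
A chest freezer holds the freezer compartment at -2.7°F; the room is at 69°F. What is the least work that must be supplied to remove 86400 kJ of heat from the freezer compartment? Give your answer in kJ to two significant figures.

In absolute terms T_C = 253.87 K and T_H = 293.71 K, so ΔT = 39.83 K.
The reversible limit is COP_R = T_C/ΔT = 6.373, so W_min = Q_C/COP = Q_C·ΔT/T_C.
W_min = 86400 × 39.83/253.87 = 13560 kJ.

14000 kJ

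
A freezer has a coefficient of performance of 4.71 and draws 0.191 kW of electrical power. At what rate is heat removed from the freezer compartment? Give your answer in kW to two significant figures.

Q̇_C = COP × Ẇ = 4.71 × 0.1910 = 0.8996 kW.

0.90 kW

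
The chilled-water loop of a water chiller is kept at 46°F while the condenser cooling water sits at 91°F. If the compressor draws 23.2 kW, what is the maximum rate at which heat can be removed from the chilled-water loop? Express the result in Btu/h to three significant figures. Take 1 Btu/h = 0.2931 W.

889000 Btu/h

In absolute terms T_C = 280.93 K and T_H = 305.93 K, so ΔT = 25.00 K.
COP_Carnot = T_C/ΔT = 280.93/25.00 = 11.24.
Q̇_max = COP_Carnot × Ẇ = 11.24 × 23.20 kW = 260.7 kW = 889500 Btu/h.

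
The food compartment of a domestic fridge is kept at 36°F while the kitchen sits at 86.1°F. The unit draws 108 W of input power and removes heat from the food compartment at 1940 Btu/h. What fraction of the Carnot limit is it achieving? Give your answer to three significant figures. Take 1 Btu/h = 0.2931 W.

Converting, Q̇_C = 1940 Btu/h = 568.6 W, so COP_actual = Q̇_C/Ẇ = 568.6/108.0 = 5.265.
In absolute terms T_C = 275.37 K and T_H = 303.21 K, so ΔT = 27.83 K.
COP_Carnot = T_C/ΔT = 275.37/27.83 = 9.894.
η_II = COP_actual/COP_Carnot = 5.265/9.894 = 0.5322.

0.532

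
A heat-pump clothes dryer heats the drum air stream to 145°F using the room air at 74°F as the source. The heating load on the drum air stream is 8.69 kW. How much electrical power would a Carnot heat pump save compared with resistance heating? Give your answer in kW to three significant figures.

7.67 kW

In absolute terms T_C = 296.48 K and T_H = 335.93 K, so ΔT = 39.44 K.
COP_Carnot = T_H/ΔT = 335.93/39.44 = 8.516.
Resistance heating needs Ẇ_res = Q̇_H = 8.690 kW; the reversible heat pump needs only Ẇ_hp = Q̇_H/COP = 1.020 kW.
Saving = 8.690 − 1.020 = 7.670 kW.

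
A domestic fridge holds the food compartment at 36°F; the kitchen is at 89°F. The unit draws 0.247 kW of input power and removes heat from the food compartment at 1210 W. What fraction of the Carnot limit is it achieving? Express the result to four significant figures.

0.5238

Converting, Q̇_C = 1210 W = 1.210 kW, so COP_actual = Q̇_C/Ẇ = 1.210/0.2470 = 4.899.
In absolute terms T_C = 275.37 K and T_H = 304.82 K, so ΔT = 29.44 K.
COP_Carnot = T_C/ΔT = 275.37/29.44 = 9.352.
η_II = COP_actual/COP_Carnot = 4.899/9.352 = 0.5238.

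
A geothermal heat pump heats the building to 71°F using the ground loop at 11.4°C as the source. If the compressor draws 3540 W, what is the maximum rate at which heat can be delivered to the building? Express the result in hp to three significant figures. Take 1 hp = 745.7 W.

136 hp

In absolute terms T_C = 284.55 K and T_H = 294.82 K, so ΔT = 10.27 K.
COP_Carnot = T_H/ΔT = 294.82/10.27 = 28.72.
Q̇_max = COP_Carnot × Ẇ = 28.72 × 3540 W = 101700 W = 136.3 hp.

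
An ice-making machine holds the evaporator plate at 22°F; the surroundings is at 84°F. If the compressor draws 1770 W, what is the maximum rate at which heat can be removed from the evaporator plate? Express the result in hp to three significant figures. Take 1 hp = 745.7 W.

18.4 hp

In absolute terms T_C = 267.59 K and T_H = 302.04 K, so ΔT = 34.44 K.
COP_Carnot = T_C/ΔT = 267.59/34.44 = 7.769.
Q̇_max = COP_Carnot × Ẇ = 7.769 × 1770 W = 13750 W = 18.44 hp.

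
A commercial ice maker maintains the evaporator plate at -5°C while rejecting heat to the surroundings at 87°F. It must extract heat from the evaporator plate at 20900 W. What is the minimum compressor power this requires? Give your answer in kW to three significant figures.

2.77 kW

In absolute terms T_C = 268.15 K and T_H = 303.71 K, so ΔT = 35.56 K.
COP_Carnot = T_C/ΔT = 268.15/35.56 = 7.542.
Ẇ_min = Q̇/COP_Carnot = 20900/7.542 = 2771 W = 2.771 kW.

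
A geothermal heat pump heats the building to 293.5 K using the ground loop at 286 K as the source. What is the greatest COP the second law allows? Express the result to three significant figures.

39.1

The reservoir spacing is ΔT = 293.5 − 286 = 7.500 K.
For a reversible cycle, COP_Carnot = T_H/ΔT = 293.50/7.500 = 39.13.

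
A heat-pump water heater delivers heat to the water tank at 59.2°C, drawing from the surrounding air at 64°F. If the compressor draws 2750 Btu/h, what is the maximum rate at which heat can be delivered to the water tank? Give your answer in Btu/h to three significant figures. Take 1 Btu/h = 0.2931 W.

In absolute terms T_C = 290.93 K and T_H = 332.35 K, so ΔT = 41.42 K.
COP_Carnot = T_H/ΔT = 332.35/41.42 = 8.023.
Q̇_max = COP_Carnot × Ẇ = 8.023 × 2750 Btu/h = 22060 Btu/h.

22100 Btu/h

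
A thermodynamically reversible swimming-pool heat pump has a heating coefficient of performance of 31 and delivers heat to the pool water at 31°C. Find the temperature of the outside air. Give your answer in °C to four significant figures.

21.19 °C

COP_HP = T_H/(T_H − T_C) gives T_H − T_C = T_H/COP.
With T_H = 304.15 K, T_C = 304.15 × (1 − 1/31) = 294.34 K.
Converting, 294.34 K = 21.19°C.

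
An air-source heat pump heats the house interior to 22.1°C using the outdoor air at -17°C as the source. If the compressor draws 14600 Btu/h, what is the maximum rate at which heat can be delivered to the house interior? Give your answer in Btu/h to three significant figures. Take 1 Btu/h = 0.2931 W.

In absolute terms T_C = 256.15 K and T_H = 295.25 K, so ΔT = 39.10 K.
COP_Carnot = T_H/ΔT = 295.25/39.10 = 7.551.
Q̇_max = COP_Carnot × Ẇ = 7.551 × 14600 Btu/h = 110200 Btu/h.

110000 Btu/h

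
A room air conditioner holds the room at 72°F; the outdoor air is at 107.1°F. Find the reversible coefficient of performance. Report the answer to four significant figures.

15.15

In absolute terms T_C = 295.37 K and T_H = 314.87 K, so ΔT = 19.50 K.
For a reversible cycle, COP_Carnot = T_C/ΔT = 295.37/19.50 = 15.15.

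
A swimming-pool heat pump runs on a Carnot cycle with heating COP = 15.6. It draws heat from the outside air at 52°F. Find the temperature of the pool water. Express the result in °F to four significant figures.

COP_HP = T_H/(T_H − T_C) rearranges to T_H = COP·T_C/(COP − 1).
With T_C = 284.26 K, T_H = 15.6 × 284.26/14.60 = 303.73 K.
Converting, 303.73 K = 87.05°F.

87.05 °F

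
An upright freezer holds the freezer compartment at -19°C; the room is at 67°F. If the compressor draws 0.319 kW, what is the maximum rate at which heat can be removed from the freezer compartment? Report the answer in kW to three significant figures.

In absolute terms T_C = 254.15 K and T_H = 292.59 K, so ΔT = 38.44 K.
COP_Carnot = T_C/ΔT = 254.15/38.44 = 6.611.
Q̇_max = COP_Carnot × Ẇ = 6.611 × 0.3190 kW = 2.109 kW.

2.11 kW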